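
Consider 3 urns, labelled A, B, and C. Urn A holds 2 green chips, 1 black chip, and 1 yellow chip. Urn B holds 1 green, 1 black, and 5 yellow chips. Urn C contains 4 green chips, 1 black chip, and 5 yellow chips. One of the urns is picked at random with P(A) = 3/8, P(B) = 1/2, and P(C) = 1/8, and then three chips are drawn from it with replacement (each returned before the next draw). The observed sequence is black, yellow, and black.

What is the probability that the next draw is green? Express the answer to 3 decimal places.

Under each hypothesis, the probability of the observed sequence is: P(data | urn A) = (1/4)(1/4)(1/4) = 0.015625; P(data | urn B) = (1/7)(5/7)(1/7) = 0.014577; P(data | urn C) = (1/10)(5/10)(1/10) = 0.005.
The prior-weighted likelihoods are 3/8 · 0.015625 = 0.0058594, 1/2 · 0.014577 = 0.0072886, 1/8 · 0.005 = 0.000625; summing to 0.013773.
Dividing through by the total gives posterior P(urn A | data) = 0.42542, P(urn B | data) = 0.5292, P(urn C | data) = 0.045379.
The predictive probability is P(green next | data) = (1/2)(0.42542) + (1/7)(0.5292) + (2/5)(0.045379) = 0.30646.

0.306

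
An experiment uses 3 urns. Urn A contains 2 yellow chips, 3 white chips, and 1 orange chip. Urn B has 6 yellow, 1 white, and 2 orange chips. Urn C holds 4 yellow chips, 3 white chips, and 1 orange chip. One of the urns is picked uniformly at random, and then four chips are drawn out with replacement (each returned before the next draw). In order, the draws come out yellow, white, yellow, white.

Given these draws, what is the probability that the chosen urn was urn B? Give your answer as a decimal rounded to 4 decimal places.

0.0802

Under each hypothesis, the probability of the observed sequence is: P(data | urn A) = (2/6)(3/6)(2/6)(3/6) = 0.027778; P(data | urn B) = (6/9)(1/9)(6/9)(1/9) = 0.005487; P(data | urn C) = (4/8)(3/8)(4/8)(3/8) = 0.035156.
The prior-weighted likelihoods are 1/3 · 0.027778 = 0.0092593, 1/3 · 0.005487 = 0.001829, 1/3 · 0.035156 = 0.011719; summing to 0.022807.
Therefore the posterior P(urn B | data) = (0.001829) / (0.022807) = 0.080194.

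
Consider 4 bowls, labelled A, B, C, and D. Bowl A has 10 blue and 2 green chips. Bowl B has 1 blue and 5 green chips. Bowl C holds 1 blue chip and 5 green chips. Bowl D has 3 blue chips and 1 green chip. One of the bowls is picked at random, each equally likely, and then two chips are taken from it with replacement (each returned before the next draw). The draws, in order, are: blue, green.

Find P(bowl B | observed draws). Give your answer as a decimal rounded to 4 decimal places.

0.2299

Under each hypothesis, the probability of the observed sequence is: P(data | bowl A) = (10/12)(2/12) = 5/36; P(data | bowl B) = (1/6)(5/6) = 5/36; P(data | bowl C) = (1/6)(5/6) = 5/36; P(data | bowl D) = (3/4)(1/4) = 3/16.
The prior-weighted likelihoods are 1/4 · 5/36 = 5/144, 1/4 · 5/36 = 5/144, 1/4 · 5/36 = 5/144, 1/4 · 3/16 = 3/64; these sum to 29/192.
By Bayes' rule, P(bowl B | data) = (5/144) / (29/192) = 20/87.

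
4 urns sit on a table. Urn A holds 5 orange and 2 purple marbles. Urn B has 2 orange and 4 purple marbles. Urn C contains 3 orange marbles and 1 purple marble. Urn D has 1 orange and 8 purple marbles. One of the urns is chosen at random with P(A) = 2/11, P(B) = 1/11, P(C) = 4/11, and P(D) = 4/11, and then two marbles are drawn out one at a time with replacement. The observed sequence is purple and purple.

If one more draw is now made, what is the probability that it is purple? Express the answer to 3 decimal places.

For each hypothesis, P(data | H) works out to: P(data | urn A) = (2/7)(2/7) = 0.081633; P(data | urn B) = (4/6)(4/6) = 0.44444; P(data | urn C) = (1/4)(1/4) = 0.0625; P(data | urn D) = (8/9)(8/9) = 0.79012.
The prior-weighted likelihoods are 2/11 · 0.081633 = 0.014842, 1/11 · 0.44444 = 0.040404, 4/11 · 0.0625 = 0.022727, 4/11 · 0.79012 = 0.28732; summing to 0.36529.
Dividing through by the total gives posterior P(urn A | data) = 0.040631, P(urn B | data) = 0.11061, P(urn C | data) = 0.062217, P(urn D | data) = 0.78654.
So P(purple next | data) = Σ P(purple next | H) P(H | data) = (2/7)(0.040631) + (2/3)(0.11061) + (1/4)(0.062217) + (8/9)(0.78654) = 0.80005.

0.800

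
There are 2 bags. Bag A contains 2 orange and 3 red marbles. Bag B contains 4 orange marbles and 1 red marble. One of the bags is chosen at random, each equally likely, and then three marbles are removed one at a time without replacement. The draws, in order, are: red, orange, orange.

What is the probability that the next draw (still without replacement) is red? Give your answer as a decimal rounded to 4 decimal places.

For each hypothesis, P(data | H) works out to: P(data | bag A) = (3/5)(2/4)(1/3) = 1/10; P(data | bag B) = (1/5)(4/4)(3/3) = 1/5.
Weighting by the prior gives 1/2 · 1/10 = 1/20, 1/2 · 1/5 = 1/10; with total 3/20.
The posterior is then P(bag A | data) = 1/3, P(bag B | data) = 2/3.
Averaging over the posterior, P(red next | data) = (1)(1/3) + (0)(2/3) = 1/3.

0.3333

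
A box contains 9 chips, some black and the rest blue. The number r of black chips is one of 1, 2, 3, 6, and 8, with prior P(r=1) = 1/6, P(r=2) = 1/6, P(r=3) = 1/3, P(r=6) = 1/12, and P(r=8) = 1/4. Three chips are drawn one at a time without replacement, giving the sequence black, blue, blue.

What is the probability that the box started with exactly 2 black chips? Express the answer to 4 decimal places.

0.2485

For each hypothesis, P(data | H) works out to: P(data | r = 1) = (1/9)(8/8)(7/7) = 0.11111; P(data | r = 2) = (2/9)(7/8)(6/7) = 0.16667; P(data | r = 3) = (3/9)(6/8)(5/7) = 0.17857; P(data | r = 6) = (6/9)(3/8)(2/7) = 0.071429; P(data | r = 8) = (8/9)(1/8)(0/7) = 0.
Weighting by the prior gives 1/6 · 0.11111 = 0.018519, 1/6 · 0.16667 = 0.027778, 1/3 · 0.17857 = 0.059524, 1/12 · 0.071429 = 0.0059524, 1/4 · 0 = 0; summing to 0.11177.
So P(r = 2 | data) = (0.027778) / (0.11177) = 0.24852.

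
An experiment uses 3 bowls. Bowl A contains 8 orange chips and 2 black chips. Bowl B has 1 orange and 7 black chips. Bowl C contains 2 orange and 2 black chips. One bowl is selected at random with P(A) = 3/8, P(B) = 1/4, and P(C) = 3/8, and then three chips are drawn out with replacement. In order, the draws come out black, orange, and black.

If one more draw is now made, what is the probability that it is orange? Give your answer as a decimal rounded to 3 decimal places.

0.435

Under each hypothesis, the probability of the observed sequence is: P(data | bowl A) = (2/10)(8/10)(2/10) = 0.032; P(data | bowl B) = (7/8)(1/8)(7/8) = 0.095703; P(data | bowl C) = (2/4)(2/4)(2/4) = 0.125.
Multiplying each by its prior: 3/8 · 0.032 = 0.012, 1/4 · 0.095703 = 0.023926, 3/8 · 0.125 = 0.046875; these sum to 0.082801.
The posterior is then P(bowl A | data) = 0.14493, P(bowl B | data) = 0.28896, P(bowl C | data) = 0.56612.
Averaging over the posterior, P(orange next | data) = (4/5)(0.14493) + (1/8)(0.28896) + (1/2)(0.56612) = 0.43512.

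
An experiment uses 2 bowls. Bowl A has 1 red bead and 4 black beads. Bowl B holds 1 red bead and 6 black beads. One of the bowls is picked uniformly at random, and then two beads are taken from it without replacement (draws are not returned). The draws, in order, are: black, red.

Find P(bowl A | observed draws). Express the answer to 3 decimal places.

0.583

Compute the likelihood of the observed sequence for each case: P(data | bowl A) = (4/5)(1/4) = 1/5; P(data | bowl B) = (6/7)(1/6) = 1/7.
Weighting by the prior gives 1/2 · 1/5 = 1/10, 1/2 · 1/7 = 1/14; summing to 6/35.
So P(bowl A | data) = (1/10) / (6/35) = 7/12.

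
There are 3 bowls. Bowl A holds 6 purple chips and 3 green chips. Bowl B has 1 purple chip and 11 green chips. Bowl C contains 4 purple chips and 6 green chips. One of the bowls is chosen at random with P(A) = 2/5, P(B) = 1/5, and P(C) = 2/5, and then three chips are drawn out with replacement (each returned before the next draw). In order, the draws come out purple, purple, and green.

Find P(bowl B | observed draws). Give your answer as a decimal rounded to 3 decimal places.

0.013

Compute the likelihood of the observed sequence for each case: P(data | bowl A) = (6/9)(6/9)(3/9) = 0.14815; P(data | bowl B) = (1/12)(1/12)(11/12) = 0.0063657; P(data | bowl C) = (4/10)(4/10)(6/10) = 0.096.
The prior-weighted likelihoods are 2/5 · 0.14815 = 0.059259, 1/5 · 0.0063657 = 0.0012731, 2/5 · 0.096 = 0.0384; summing to 0.098932.
By Bayes' rule, P(bowl B | data) = (0.0012731) / (0.098932) = 0.012869.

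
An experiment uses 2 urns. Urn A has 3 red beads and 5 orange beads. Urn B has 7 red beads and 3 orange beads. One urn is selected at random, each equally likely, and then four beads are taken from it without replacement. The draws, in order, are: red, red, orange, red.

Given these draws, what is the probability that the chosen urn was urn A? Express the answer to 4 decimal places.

0.1250

For each hypothesis, P(data | H) works out to: P(data | urn A) = (3/8)(2/7)(5/6)(1/5) = 1/56; P(data | urn B) = (7/10)(6/9)(3/8)(5/7) = 1/8.
Weighting by the prior gives 1/2 · 1/56 = 1/112, 1/2 · 1/8 = 1/16; these sum to 1/14.
Hence P(urn A | data) = (1/112) / (1/14) = 1/8.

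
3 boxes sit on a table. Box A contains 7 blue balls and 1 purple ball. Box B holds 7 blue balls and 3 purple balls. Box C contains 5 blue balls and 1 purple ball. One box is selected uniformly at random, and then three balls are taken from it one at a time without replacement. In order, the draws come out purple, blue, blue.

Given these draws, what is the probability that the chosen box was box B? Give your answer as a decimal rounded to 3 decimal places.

0.375

For each hypothesis, P(data | H) works out to: P(data | box A) = (1/8)(7/7)(6/6) = 1/8; P(data | box B) = (3/10)(7/9)(6/8) = 7/40; P(data | box C) = (1/6)(5/5)(4/4) = 1/6.
The prior-weighted likelihoods are 1/3 · 1/8 = 1/24, 1/3 · 7/40 = 7/120, 1/3 · 1/6 = 1/18; with total 7/45.
Hence P(box B | data) = (7/120) / (7/45) = 3/8.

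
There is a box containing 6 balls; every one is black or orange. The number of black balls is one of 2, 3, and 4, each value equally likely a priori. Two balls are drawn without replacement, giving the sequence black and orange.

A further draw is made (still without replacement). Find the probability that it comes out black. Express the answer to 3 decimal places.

The likelihood of the observed sequence under each hypothesis: P(data | r = 2) = (2/6)(4/5) = 4/15; P(data | r = 3) = (3/6)(3/5) = 3/10; P(data | r = 4) = (4/6)(2/5) = 4/15.
Multiplying each by its prior: 1/3 · 4/15 = 4/45, 1/3 · 3/10 = 1/10, 1/3 · 4/15 = 4/45; summing to 5/18.
Normalising, the posterior is P(r = 2 | data) = 8/25, P(r = 3 | data) = 9/25, P(r = 4 | data) = 8/25.
Averaging over the posterior, P(black next | data) = (1/4)(8/25) + (1/2)(9/25) + (3/4)(8/25) = 1/2.

0.500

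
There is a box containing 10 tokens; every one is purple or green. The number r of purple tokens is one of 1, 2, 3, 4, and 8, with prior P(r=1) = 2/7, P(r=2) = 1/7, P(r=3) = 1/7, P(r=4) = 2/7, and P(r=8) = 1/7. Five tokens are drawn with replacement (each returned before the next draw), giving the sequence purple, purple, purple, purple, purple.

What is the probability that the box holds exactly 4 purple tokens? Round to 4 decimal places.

The likelihood of the observed sequence under each hypothesis: P(data | r = 1) = (1/10)(1/10)(1/10)(1/10)(1/10) = 1e-05; P(data | r = 2) = (2/10)(2/10)(2/10)(2/10)(2/10) = 0.00032; P(data | r = 3) = (3/10)(3/10)(3/10)(3/10)(3/10) = 0.00243; P(data | r = 4) = (4/10)(4/10)(4/10)(4/10)(4/10) = 0.01024; P(data | r = 8) = (8/10)(8/10)(8/10)(8/10)(8/10) = 0.32768.
Multiplying each by its prior: 2/7 · 1e-05 = 2.8571e-06, 1/7 · 0.00032 = 4.5714e-05, 1/7 · 0.00243 = 0.00034714, 2/7 · 0.01024 = 0.0029257, 1/7 · 0.32768 = 0.046811; summing to 0.050133.
Hence P(r = 4 | data) = (0.0029257) / (0.050133) = 0.058359.

0.0584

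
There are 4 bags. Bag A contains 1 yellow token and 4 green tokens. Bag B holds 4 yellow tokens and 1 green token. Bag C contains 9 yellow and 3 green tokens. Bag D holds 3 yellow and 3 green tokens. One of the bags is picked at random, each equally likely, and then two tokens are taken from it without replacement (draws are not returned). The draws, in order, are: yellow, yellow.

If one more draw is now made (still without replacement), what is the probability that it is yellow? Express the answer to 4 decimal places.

Under each hypothesis, the probability of the observed sequence is: P(data | bag A) = (1/5)(0/4) = 0; P(data | bag B) = (4/5)(3/4) = 3/5; P(data | bag C) = (9/12)(8/11) = 6/11; P(data | bag D) = (3/6)(2/5) = 1/5.
Weighting by the prior gives 1/4 · 0 = 0, 1/4 · 3/5 = 3/20, 1/4 · 6/11 = 3/22, 1/4 · 1/5 = 1/20; with total 37/110.
The posterior is then P(bag A | data) = 0, P(bag B | data) = 33/74, P(bag C | data) = 15/37, P(bag D | data) = 11/74.
Averaging over the posterior, P(yellow next | data) = (2/3)(33/74) + (7/10)(15/37) + (1/4)(11/74) = 183/296.

0.6182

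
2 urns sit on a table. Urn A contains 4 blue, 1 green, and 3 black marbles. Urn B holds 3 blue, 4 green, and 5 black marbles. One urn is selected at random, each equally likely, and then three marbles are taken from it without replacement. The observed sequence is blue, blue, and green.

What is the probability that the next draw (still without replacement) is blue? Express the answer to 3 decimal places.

For each hypothesis, P(data | H) works out to: P(data | urn A) = (4/8)(3/7)(1/6) = 0.035714; P(data | urn B) = (3/12)(2/11)(4/10) = 0.018182.
The prior-weighted likelihoods are 1/2 · 0.035714 = 0.017857, 1/2 · 0.018182 = 0.0090909; with total 0.026948.
Dividing through by the total gives posterior P(urn A | data) = 0.66265, P(urn B | data) = 0.33735.
So P(blue next | data) = Σ P(blue next | H) P(H | data) = (2/5)(0.66265) + (1/9)(0.33735) = 0.30254.

0.303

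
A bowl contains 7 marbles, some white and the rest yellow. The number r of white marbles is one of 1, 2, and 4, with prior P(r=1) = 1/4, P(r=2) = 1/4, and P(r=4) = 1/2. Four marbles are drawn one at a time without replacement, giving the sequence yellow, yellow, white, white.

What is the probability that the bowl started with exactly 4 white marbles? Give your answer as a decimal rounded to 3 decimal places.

0.783

The likelihood of the observed sequence under each hypothesis: P(data | r = 1) = (6/7)(5/6)(1/5)(0/4) = 0; P(data | r = 2) = (5/7)(4/6)(2/5)(1/4) = 1/21; P(data | r = 4) = (3/7)(2/6)(4/5)(3/4) = 3/35.
The prior-weighted likelihoods are 1/4 · 0 = 0, 1/4 · 1/21 = 1/84, 1/2 · 3/35 = 3/70; with total 23/420.
By Bayes' rule, P(r = 4 | data) = (3/70) / (23/420) = 18/23.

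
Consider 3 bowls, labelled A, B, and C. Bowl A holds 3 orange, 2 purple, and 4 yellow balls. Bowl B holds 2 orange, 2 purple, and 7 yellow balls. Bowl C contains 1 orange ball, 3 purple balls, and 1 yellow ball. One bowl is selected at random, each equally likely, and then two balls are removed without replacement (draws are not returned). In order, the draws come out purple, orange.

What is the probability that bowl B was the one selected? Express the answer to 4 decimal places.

For each hypothesis, P(data | H) works out to: P(data | bowl A) = (2/9)(3/8) = 1/12; P(data | bowl B) = (2/11)(2/10) = 2/55; P(data | bowl C) = (3/5)(1/4) = 3/20.
The prior-weighted likelihoods are 1/3 · 1/12 = 1/36, 1/3 · 2/55 = 2/165, 1/3 · 3/20 = 1/20; summing to 89/990.
Hence P(bowl B | data) = (2/165) / (89/990) = 12/89.

0.1348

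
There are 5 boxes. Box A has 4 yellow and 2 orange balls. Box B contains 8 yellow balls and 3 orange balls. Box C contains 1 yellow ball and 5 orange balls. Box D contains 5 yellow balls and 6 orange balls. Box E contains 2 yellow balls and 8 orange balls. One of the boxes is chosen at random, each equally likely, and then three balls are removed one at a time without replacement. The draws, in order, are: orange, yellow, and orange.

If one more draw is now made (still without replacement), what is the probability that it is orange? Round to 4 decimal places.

0.6484

Under each hypothesis, the probability of the observed sequence is: P(data | box A) = (2/6)(4/5)(1/4) = 1/15; P(data | box B) = (3/11)(8/10)(2/9) = 8/165; P(data | box C) = (5/6)(1/5)(4/4) = 1/6; P(data | box D) = (6/11)(5/10)(5/9) = 5/33; P(data | box E) = (8/10)(2/9)(7/8) = 7/45.
Multiplying each by its prior: 1/5 · 1/15 = 1/75, 1/5 · 8/165 = 8/825, 1/5 · 1/6 = 1/30, 1/5 · 5/33 = 1/33, 1/5 · 7/45 = 7/225; summing to 53/450.
Normalising, the posterior is P(box A | data) = 6/53, P(box B | data) = 48/583, P(box C | data) = 15/53, P(box D | data) = 150/583, P(box E | data) = 14/53.
The predictive probability is P(orange next | data) = (0)(6/53) + (1/8)(48/583) + (1)(15/53) + (1/2)(150/583) + (6/7)(14/53) = 378/583.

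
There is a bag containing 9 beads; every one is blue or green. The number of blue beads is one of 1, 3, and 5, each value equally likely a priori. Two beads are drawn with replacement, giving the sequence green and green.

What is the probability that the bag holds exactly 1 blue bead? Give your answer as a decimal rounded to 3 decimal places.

0.552

For each hypothesis, P(data | H) works out to: P(data | r = 1) = (8/9)(8/9) = 64/81; P(data | r = 3) = (6/9)(6/9) = 4/9; P(data | r = 5) = (4/9)(4/9) = 16/81.
Weighting by the prior gives 1/3 · 64/81 = 64/243, 1/3 · 4/9 = 4/27, 1/3 · 16/81 = 16/243; these sum to 116/243.
By Bayes' rule, P(r = 1 | data) = (64/243) / (116/243) = 16/29.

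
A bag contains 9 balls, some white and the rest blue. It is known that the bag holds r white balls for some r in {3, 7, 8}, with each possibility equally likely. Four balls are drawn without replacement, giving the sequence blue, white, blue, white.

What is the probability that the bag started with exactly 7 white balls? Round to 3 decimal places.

Under each hypothesis, the probability of the observed sequence is: P(data | r = 3) = (6/9)(3/8)(5/7)(2/6) = 5/84; P(data | r = 7) = (2/9)(7/8)(1/7)(6/6) = 1/36; P(data | r = 8) = (1/9)(8/8)(0/7) = 0.
Multiplying each by its prior: 1/3 · 5/84 = 5/252, 1/3 · 1/36 = 1/108, 1/3 · 0 = 0; summing to 11/378.
Hence P(r = 7 | data) = (1/108) / (11/378) = 7/22.

0.318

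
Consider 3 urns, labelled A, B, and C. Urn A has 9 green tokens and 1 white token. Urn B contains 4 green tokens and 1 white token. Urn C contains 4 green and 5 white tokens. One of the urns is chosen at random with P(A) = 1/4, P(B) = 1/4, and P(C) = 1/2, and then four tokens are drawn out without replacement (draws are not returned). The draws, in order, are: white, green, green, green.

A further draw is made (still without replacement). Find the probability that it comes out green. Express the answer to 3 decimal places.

0.833

The likelihood of the observed sequence under each hypothesis: P(data | urn A) = (1/10)(9/9)(8/8)(7/7) = 0.1; P(data | urn B) = (1/5)(4/4)(3/3)(2/2) = 0.2; P(data | urn C) = (5/9)(4/8)(3/7)(2/6) = 0.039683.
Weighting by the prior gives 1/4 · 0.1 = 0.025, 1/4 · 0.2 = 0.05, 1/2 · 0.039683 = 0.019841; summing to 0.094841.
The posterior is then P(urn A | data) = 0.2636, P(urn B | data) = 0.5272, P(urn C | data) = 0.20921.
Averaging over the posterior, P(green next | data) = (1)(0.2636) + (1)(0.5272) + (1/5)(0.20921) = 0.83264.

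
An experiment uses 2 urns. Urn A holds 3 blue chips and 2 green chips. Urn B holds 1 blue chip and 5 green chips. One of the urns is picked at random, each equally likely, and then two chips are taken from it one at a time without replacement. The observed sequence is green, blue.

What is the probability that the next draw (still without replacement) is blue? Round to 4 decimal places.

Compute the likelihood of the observed sequence for each case: P(data | urn A) = (2/5)(3/4) = 3/10; P(data | urn B) = (5/6)(1/5) = 1/6.
The prior-weighted likelihoods are 1/2 · 3/10 = 3/20, 1/2 · 1/6 = 1/12; summing to 7/30.
The posterior is then P(urn A | data) = 9/14, P(urn B | data) = 5/14.
The predictive probability is P(blue next | data) = (2/3)(9/14) + (0)(5/14) = 3/7.

0.4286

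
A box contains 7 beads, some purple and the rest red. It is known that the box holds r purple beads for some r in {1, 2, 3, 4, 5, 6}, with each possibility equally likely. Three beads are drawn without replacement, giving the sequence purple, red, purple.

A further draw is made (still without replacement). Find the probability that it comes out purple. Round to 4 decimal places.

0.6000

The likelihood of the observed sequence under each hypothesis: P(data | r = 1) = (1/7)(6/6)(0/5) = 0; P(data | r = 2) = (2/7)(5/6)(1/5) = 1/21; P(data | r = 3) = (3/7)(4/6)(2/5) = 4/35; P(data | r = 4) = (4/7)(3/6)(3/5) = 6/35; P(data | r = 5) = (5/7)(2/6)(4/5) = 4/21; P(data | r = 6) = (6/7)(1/6)(5/5) = 1/7.
Weighting by the prior gives 1/6 · 0 = 0, 1/6 · 1/21 = 1/126, 1/6 · 4/35 = 2/105, 1/6 · 6/35 = 1/35, 1/6 · 4/21 = 2/63, 1/6 · 1/7 = 1/42; with total 1/9.
Dividing through by the total gives posterior P(r = 1 | data) = 0, P(r = 2 | data) = 1/14, P(r = 3 | data) = 6/35, P(r = 4 | data) = 9/35, P(r = 5 | data) = 2/7, P(r = 6 | data) = 3/14.
The predictive probability is P(purple next | data) = (0)(1/14) + (1/4)(6/35) + (1/2)(9/35) + (3/4)(2/7) + (1)(3/14) = 3/5.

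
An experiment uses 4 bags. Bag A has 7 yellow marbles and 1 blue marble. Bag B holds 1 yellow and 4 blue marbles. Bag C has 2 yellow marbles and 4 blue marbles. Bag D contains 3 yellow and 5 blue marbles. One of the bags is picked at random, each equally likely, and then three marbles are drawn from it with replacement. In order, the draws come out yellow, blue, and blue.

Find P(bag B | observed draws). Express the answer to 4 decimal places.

0.2934

For each hypothesis, P(data | H) works out to: P(data | bag A) = (7/8)(1/8)(1/8) = 0.013672; P(data | bag B) = (1/5)(4/5)(4/5) = 0.128; P(data | bag C) = (2/6)(4/6)(4/6) = 0.14815; P(data | bag D) = (3/8)(5/8)(5/8) = 0.14648.
Weighting by the prior gives 1/4 · 0.013672 = 0.003418, 1/4 · 0.128 = 0.032, 1/4 · 0.14815 = 0.037037, 1/4 · 0.14648 = 0.036621; these sum to 0.10908.
By Bayes' rule, P(bag B | data) = (0.032) / (0.10908) = 0.29337.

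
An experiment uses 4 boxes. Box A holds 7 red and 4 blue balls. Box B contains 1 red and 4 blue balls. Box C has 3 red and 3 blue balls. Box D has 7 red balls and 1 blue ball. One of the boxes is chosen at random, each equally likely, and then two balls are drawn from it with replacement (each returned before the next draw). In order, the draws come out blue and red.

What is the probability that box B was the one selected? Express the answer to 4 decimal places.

The likelihood of the observed sequence under each hypothesis: P(data | box A) = (4/11)(7/11) = 0.2314; P(data | box B) = (4/5)(1/5) = 0.16; P(data | box C) = (3/6)(3/6) = 0.25; P(data | box D) = (1/8)(7/8) = 0.10938.
Weighting by the prior gives 1/4 · 0.2314 = 0.057851, 1/4 · 0.16 = 0.04, 1/4 · 0.25 = 0.0625, 1/4 · 0.10938 = 0.027344; these sum to 0.18769.
Therefore the posterior P(box B | data) = (0.04) / (0.18769) = 0.21311.

0.2131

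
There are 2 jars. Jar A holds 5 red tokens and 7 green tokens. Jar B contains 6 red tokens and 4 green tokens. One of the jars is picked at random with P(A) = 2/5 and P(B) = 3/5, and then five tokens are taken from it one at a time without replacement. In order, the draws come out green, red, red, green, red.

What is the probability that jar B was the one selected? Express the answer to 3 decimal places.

The likelihood of the observed sequence under each hypothesis: P(data | jar A) = (7/12)(5/11)(4/10)(6/9)(3/8) = 0.026515; P(data | jar B) = (4/10)(6/9)(5/8)(3/7)(4/6) = 0.047619.
Weighting by the prior gives 2/5 · 0.026515 = 0.010606, 3/5 · 0.047619 = 0.028571; these sum to 0.039177.
By Bayes' rule, P(jar B | data) = (0.028571) / (0.039177) = 0.72928.

0.729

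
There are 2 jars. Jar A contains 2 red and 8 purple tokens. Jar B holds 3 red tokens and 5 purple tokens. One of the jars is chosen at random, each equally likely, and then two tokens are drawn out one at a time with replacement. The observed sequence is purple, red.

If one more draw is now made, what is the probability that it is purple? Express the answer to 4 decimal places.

For each hypothesis, P(data | H) works out to: P(data | jar A) = (8/10)(2/10) = 0.16; P(data | jar B) = (5/8)(3/8) = 0.23438.
The prior-weighted likelihoods are 1/2 · 0.16 = 0.08, 1/2 · 0.23438 = 0.11719; these sum to 0.19719.
Normalising, the posterior is P(jar A | data) = 0.40571, P(jar B | data) = 0.59429.
Averaging over the posterior, P(purple next | data) = (4/5)(0.40571) + (5/8)(0.59429) = 0.696.

0.6960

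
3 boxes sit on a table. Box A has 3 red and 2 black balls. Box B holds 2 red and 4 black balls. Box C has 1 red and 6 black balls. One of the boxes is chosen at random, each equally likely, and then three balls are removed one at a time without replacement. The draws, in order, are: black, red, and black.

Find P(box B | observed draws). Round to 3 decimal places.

For each hypothesis, P(data | H) works out to: P(data | box A) = (2/5)(3/4)(1/3) = 1/10; P(data | box B) = (4/6)(2/5)(3/4) = 1/5; P(data | box C) = (6/7)(1/6)(5/5) = 1/7.
The prior-weighted likelihoods are 1/3 · 1/10 = 1/30, 1/3 · 1/5 = 1/15, 1/3 · 1/7 = 1/21; these sum to 31/210.
Therefore the posterior P(box B | data) = (1/15) / (31/210) = 14/31.

0.452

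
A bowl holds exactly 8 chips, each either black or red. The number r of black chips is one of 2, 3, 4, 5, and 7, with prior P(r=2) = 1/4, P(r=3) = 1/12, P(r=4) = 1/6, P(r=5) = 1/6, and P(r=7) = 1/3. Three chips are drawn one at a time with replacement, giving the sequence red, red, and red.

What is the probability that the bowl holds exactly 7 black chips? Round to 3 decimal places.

0.004

The likelihood of the observed sequence under each hypothesis: P(data | r = 2) = (6/8)(6/8)(6/8) = 0.42188; P(data | r = 3) = (5/8)(5/8)(5/8) = 0.24414; P(data | r = 4) = (4/8)(4/8)(4/8) = 0.125; P(data | r = 5) = (3/8)(3/8)(3/8) = 0.052734; P(data | r = 7) = (1/8)(1/8)(1/8) = 0.0019531.
Multiplying each by its prior: 1/4 · 0.42188 = 0.10547, 1/12 · 0.24414 = 0.020345, 1/6 · 0.125 = 0.020833, 1/6 · 0.052734 = 0.0087891, 1/3 · 0.0019531 = 0.00065104; summing to 0.15609.
So P(r = 7 | data) = (0.00065104) / (0.15609) = 0.004171.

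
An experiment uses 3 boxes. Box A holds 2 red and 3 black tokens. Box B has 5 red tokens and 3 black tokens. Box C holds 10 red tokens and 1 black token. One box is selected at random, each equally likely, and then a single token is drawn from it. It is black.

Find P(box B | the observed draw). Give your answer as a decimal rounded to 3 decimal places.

Compute the likelihood of this draw for each case: P(data | box A) = (3/5) = 0.6; P(data | box B) = (3/8) = 0.375; P(data | box C) = (1/11) = 0.090909.
Weighting by the prior gives 1/3 · 0.6 = 0.2, 1/3 · 0.375 = 0.125, 1/3 · 0.090909 = 0.030303; these sum to 0.3553.
By Bayes' rule, P(box B | data) = (0.125) / (0.3553) = 0.35181.

0.352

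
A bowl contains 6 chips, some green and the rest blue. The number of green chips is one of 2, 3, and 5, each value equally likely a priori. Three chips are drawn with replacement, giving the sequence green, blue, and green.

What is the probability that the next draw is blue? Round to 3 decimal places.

The likelihood of the observed sequence under each hypothesis: P(data | r = 2) = (2/6)(4/6)(2/6) = 2/27; P(data | r = 3) = (3/6)(3/6)(3/6) = 1/8; P(data | r = 5) = (5/6)(1/6)(5/6) = 25/216.
Weighting by the prior gives 1/3 · 2/27 = 2/81, 1/3 · 1/8 = 1/24, 1/3 · 25/216 = 25/648; summing to 17/162.
Dividing through by the total gives posterior P(r = 2 | data) = 4/17, P(r = 3 | data) = 27/68, P(r = 5 | data) = 25/68.
Averaging over the posterior, P(blue next | data) = (2/3)(4/17) + (1/2)(27/68) + (1/6)(25/68) = 5/12.

0.417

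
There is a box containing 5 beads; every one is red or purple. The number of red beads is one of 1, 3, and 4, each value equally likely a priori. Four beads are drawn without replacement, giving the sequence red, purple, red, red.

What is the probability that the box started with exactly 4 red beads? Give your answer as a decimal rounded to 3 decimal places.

0.667

For each hypothesis, P(data | H) works out to: P(data | r = 1) = (1/5)(4/4)(0/3) = 0; P(data | r = 3) = (3/5)(2/4)(2/3)(1/2) = 1/10; P(data | r = 4) = (4/5)(1/4)(3/3)(2/2) = 1/5.
Multiplying each by its prior: 1/3 · 0 = 0, 1/3 · 1/10 = 1/30, 1/3 · 1/5 = 1/15; these sum to 1/10.
So P(r = 4 | data) = (1/15) / (1/10) = 2/3.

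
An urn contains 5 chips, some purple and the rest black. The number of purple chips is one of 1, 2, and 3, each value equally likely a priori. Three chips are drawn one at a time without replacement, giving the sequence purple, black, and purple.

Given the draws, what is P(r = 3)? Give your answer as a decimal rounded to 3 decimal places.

Under each hypothesis, the probability of the observed sequence is: P(data | r = 1) = (1/5)(4/4)(0/3) = 0; P(data | r = 2) = (2/5)(3/4)(1/3) = 1/10; P(data | r = 3) = (3/5)(2/4)(2/3) = 1/5.
Multiplying each by its prior: 1/3 · 0 = 0, 1/3 · 1/10 = 1/30, 1/3 · 1/5 = 1/15; summing to 1/10.
Hence P(r = 3 | data) = (1/15) / (1/10) = 2/3.

0.667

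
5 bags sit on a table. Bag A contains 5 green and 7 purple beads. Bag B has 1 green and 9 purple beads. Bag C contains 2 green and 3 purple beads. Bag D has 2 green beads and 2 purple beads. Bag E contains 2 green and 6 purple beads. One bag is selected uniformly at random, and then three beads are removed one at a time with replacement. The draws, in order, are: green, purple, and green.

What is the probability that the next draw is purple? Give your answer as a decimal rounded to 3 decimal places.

Compute the likelihood of the observed sequence for each case: P(data | bag A) = (5/12)(7/12)(5/12) = 0.10127; P(data | bag B) = (1/10)(9/10)(1/10) = 0.009; P(data | bag C) = (2/5)(3/5)(2/5) = 0.096; P(data | bag D) = (2/4)(2/4)(2/4) = 0.125; P(data | bag E) = (2/8)(6/8)(2/8) = 0.046875.
Multiplying each by its prior: 1/5 · 0.10127 = 0.020255, 1/5 · 0.009 = 0.0018, 1/5 · 0.096 = 0.0192, 1/5 · 0.125 = 0.025, 1/5 · 0.046875 = 0.009375; these sum to 0.07563.
Dividing through by the total gives posterior P(bag A | data) = 0.26781, P(bag B | data) = 0.0238, P(bag C | data) = 0.25387, P(bag D | data) = 0.33056, P(bag E | data) = 0.12396.
Averaging over the posterior, P(purple next | data) = (7/12)(0.26781) + (9/10)(0.0238) + (3/5)(0.25387) + (1/2)(0.33056) + (3/4)(0.12396) = 0.58821.

0.588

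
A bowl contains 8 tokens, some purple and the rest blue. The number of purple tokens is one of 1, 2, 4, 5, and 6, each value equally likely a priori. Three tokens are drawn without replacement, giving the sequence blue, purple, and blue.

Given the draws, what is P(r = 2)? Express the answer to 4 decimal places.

0.3125

The likelihood of the observed sequence under each hypothesis: P(data | r = 1) = (7/8)(1/7)(6/6) = 1/8; P(data | r = 2) = (6/8)(2/7)(5/6) = 5/28; P(data | r = 4) = (4/8)(4/7)(3/6) = 1/7; P(data | r = 5) = (3/8)(5/7)(2/6) = 5/56; P(data | r = 6) = (2/8)(6/7)(1/6) = 1/28.
Multiplying each by its prior: 1/5 · 1/8 = 1/40, 1/5 · 5/28 = 1/28, 1/5 · 1/7 = 1/35, 1/5 · 5/56 = 1/56, 1/5 · 1/28 = 1/140; with total 4/35.
Therefore the posterior P(r = 2 | data) = (1/28) / (4/35) = 5/16.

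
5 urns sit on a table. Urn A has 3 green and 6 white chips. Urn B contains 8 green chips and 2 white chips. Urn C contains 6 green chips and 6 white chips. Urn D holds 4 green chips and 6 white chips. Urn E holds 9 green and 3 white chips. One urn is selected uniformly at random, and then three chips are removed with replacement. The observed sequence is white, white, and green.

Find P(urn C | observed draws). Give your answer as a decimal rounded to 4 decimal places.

For each hypothesis, P(data | H) works out to: P(data | urn A) = (6/9)(6/9)(3/9) = 0.14815; P(data | urn B) = (2/10)(2/10)(8/10) = 0.032; P(data | urn C) = (6/12)(6/12)(6/12) = 0.125; P(data | urn D) = (6/10)(6/10)(4/10) = 0.144; P(data | urn E) = (3/12)(3/12)(9/12) = 0.046875.
Weighting by the prior gives 1/5 · 0.14815 = 0.02963, 1/5 · 0.032 = 0.0064, 1/5 · 0.125 = 0.025, 1/5 · 0.144 = 0.0288, 1/5 · 0.046875 = 0.009375; these sum to 0.099205.
Therefore the posterior P(urn C | data) = (0.025) / (0.099205) = 0.252.

0.2520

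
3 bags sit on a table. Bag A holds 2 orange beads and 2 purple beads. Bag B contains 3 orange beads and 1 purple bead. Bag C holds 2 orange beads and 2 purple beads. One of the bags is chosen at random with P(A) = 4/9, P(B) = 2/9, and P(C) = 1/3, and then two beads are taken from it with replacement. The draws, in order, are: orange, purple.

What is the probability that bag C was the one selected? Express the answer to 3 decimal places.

0.353

Compute the likelihood of the observed sequence for each case: P(data | bag A) = (2/4)(2/4) = 1/4; P(data | bag B) = (3/4)(1/4) = 3/16; P(data | bag C) = (2/4)(2/4) = 1/4.
Multiplying each by its prior: 4/9 · 1/4 = 1/9, 2/9 · 3/16 = 1/24, 1/3 · 1/4 = 1/12; with total 17/72.
Therefore the posterior P(bag C | data) = (1/12) / (17/72) = 6/17.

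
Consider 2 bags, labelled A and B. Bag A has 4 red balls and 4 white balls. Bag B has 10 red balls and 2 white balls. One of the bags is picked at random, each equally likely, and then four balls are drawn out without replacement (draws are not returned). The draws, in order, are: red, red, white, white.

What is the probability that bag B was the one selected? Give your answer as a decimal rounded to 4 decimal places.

The likelihood of the observed sequence under each hypothesis: P(data | bag A) = (4/8)(3/7)(4/6)(3/5) = 0.085714; P(data | bag B) = (10/12)(9/11)(2/10)(1/9) = 0.015152.
The prior-weighted likelihoods are 1/2 · 0.085714 = 0.042857, 1/2 · 0.015152 = 0.0075758; these sum to 0.050433.
Therefore the posterior P(bag B | data) = (0.0075758) / (0.050433) = 0.15021.

0.1502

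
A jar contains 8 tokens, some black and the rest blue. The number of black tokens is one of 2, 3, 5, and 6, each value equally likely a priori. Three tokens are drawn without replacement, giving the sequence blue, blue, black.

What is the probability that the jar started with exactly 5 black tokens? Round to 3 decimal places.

Under each hypothesis, the probability of the observed sequence is: P(data | r = 2) = (6/8)(5/7)(2/6) = 5/28; P(data | r = 3) = (5/8)(4/7)(3/6) = 5/28; P(data | r = 5) = (3/8)(2/7)(5/6) = 5/56; P(data | r = 6) = (2/8)(1/7)(6/6) = 1/28.
The prior-weighted likelihoods are 1/4 · 5/28 = 5/112, 1/4 · 5/28 = 5/112, 1/4 · 5/56 = 5/224, 1/4 · 1/28 = 1/112; with total 27/224.
Therefore the posterior P(r = 5 | data) = (5/224) / (27/224) = 5/27.

0.185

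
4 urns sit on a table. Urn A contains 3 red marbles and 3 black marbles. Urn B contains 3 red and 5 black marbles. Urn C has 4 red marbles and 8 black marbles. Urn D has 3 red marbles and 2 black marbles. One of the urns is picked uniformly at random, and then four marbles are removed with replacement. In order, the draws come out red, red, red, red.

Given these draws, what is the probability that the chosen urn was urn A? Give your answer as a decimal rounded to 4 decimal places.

Compute the likelihood of the observed sequence for each case: P(data | urn A) = (3/6)(3/6)(3/6)(3/6) = 0.0625; P(data | urn B) = (3/8)(3/8)(3/8)(3/8) = 0.019775; P(data | urn C) = (4/12)(4/12)(4/12)(4/12) = 0.012346; P(data | urn D) = (3/5)(3/5)(3/5)(3/5) = 0.1296.
The prior-weighted likelihoods are 1/4 · 0.0625 = 0.015625, 1/4 · 0.019775 = 0.0049438, 1/4 · 0.012346 = 0.0030864, 1/4 · 0.1296 = 0.0324; these sum to 0.056055.
Therefore the posterior P(urn A | data) = (0.015625) / (0.056055) = 0.27874.

0.2787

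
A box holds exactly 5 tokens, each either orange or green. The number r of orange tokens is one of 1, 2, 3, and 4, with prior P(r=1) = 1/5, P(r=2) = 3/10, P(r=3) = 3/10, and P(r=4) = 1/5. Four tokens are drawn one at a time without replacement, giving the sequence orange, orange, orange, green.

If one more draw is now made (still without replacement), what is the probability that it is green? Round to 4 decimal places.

0.4286

The likelihood of the observed sequence under each hypothesis: P(data | r = 1) = (1/5)(0/4) = 0; P(data | r = 2) = (2/5)(1/4)(0/3) = 0; P(data | r = 3) = (3/5)(2/4)(1/3)(2/2) = 1/10; P(data | r = 4) = (4/5)(3/4)(2/3)(1/2) = 1/5.
The prior-weighted likelihoods are 1/5 · 0 = 0, 3/10 · 0 = 0, 3/10 · 1/10 = 3/100, 1/5 · 1/5 = 1/25; these sum to 7/100.
Dividing through by the total gives posterior P(r = 1 | data) = 0, P(r = 2 | data) = 0, P(r = 3 | data) = 3/7, P(r = 4 | data) = 4/7.
The predictive probability is P(green next | data) = (1)(3/7) + (0)(4/7) = 3/7.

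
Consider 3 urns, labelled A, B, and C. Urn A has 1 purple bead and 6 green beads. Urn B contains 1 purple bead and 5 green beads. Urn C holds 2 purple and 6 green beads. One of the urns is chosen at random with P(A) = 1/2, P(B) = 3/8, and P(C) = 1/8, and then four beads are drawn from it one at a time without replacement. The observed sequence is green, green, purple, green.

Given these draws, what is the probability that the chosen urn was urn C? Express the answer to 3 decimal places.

Compute the likelihood of the observed sequence for each case: P(data | urn A) = (6/7)(5/6)(1/5)(4/4) = 1/7; P(data | urn B) = (5/6)(4/5)(1/4)(3/3) = 1/6; P(data | urn C) = (6/8)(5/7)(2/6)(4/5) = 1/7.
Multiplying each by its prior: 1/2 · 1/7 = 1/14, 3/8 · 1/6 = 1/16, 1/8 · 1/7 = 1/56; these sum to 17/112.
So P(urn C | data) = (1/56) / (17/112) = 2/17.

0.118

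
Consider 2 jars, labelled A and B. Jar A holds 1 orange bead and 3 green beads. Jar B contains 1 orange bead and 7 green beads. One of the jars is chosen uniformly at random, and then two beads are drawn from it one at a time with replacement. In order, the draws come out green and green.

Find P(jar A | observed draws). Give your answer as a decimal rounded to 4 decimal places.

The likelihood of the observed sequence under each hypothesis: P(data | jar A) = (3/4)(3/4) = 9/16; P(data | jar B) = (7/8)(7/8) = 49/64.
Weighting by the prior gives 1/2 · 9/16 = 9/32, 1/2 · 49/64 = 49/128; summing to 85/128.
So P(jar A | data) = (9/32) / (85/128) = 36/85.

0.4235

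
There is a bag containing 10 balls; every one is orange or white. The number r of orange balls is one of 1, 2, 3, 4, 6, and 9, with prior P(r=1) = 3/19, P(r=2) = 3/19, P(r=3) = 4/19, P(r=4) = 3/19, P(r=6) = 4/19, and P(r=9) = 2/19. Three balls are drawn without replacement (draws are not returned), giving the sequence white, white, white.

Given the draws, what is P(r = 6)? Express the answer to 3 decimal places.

0.025

Under each hypothesis, the probability of the observed sequence is: P(data | r = 1) = (9/10)(8/9)(7/8) = 7/10; P(data | r = 2) = (8/10)(7/9)(6/8) = 7/15; P(data | r = 3) = (7/10)(6/9)(5/8) = 7/24; P(data | r = 4) = (6/10)(5/9)(4/8) = 1/6; P(data | r = 6) = (4/10)(3/9)(2/8) = 1/30; P(data | r = 9) = (1/10)(0/9) = 0.
Multiplying each by its prior: 3/19 · 7/10 = 21/190, 3/19 · 7/15 = 7/95, 4/19 · 7/24 = 7/114, 3/19 · 1/6 = 1/38, 4/19 · 1/30 = 2/285, 2/19 · 0 = 0; with total 53/190.
By Bayes' rule, P(r = 6 | data) = (2/285) / (53/190) = 4/159.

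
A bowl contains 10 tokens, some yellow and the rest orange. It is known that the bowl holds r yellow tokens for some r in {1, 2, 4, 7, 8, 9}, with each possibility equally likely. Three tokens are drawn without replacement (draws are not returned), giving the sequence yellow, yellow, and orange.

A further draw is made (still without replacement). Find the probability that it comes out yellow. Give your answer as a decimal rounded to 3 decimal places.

0.700

Compute the likelihood of the observed sequence for each case: P(data | r = 1) = (1/10)(0/9) = 0; P(data | r = 2) = (2/10)(1/9)(8/8) = 0.022222; P(data | r = 4) = (4/10)(3/9)(6/8) = 0.1; P(data | r = 7) = (7/10)(6/9)(3/8) = 0.175; P(data | r = 8) = (8/10)(7/9)(2/8) = 0.15556; P(data | r = 9) = (9/10)(8/9)(1/8) = 0.1.
The prior-weighted likelihoods are 1/6 · 0 = 0, 1/6 · 0.022222 = 0.0037037, 1/6 · 0.1 = 0.016667, 1/6 · 0.175 = 0.029167, 1/6 · 0.15556 = 0.025926, 1/6 · 0.1 = 0.016667; these sum to 0.09213.
The posterior is then P(r = 1 | data) = 0, P(r = 2 | data) = 0.040201, P(r = 4 | data) = 0.1809, P(r = 7 | data) = 0.31658, P(r = 8 | data) = 0.28141, P(r = 9 | data) = 0.1809.
The predictive probability is P(yellow next | data) = (0)(0.040201) + (2/7)(0.1809) + (5/7)(0.31658) + (6/7)(0.28141) + (1)(0.1809) = 0.69993.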